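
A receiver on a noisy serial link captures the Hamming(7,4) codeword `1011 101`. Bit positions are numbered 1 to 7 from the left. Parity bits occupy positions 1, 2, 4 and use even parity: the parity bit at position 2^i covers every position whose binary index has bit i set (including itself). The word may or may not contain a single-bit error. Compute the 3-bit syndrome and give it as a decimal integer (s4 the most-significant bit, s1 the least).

s1: b1⊕b3⊕b5⊕b7 = 1⊕1⊕1⊕1 = 0
s2: b2⊕b3⊕b6⊕b7 = 0⊕1⊕0⊕1 = 0
s4: b4⊕b5⊕b6⊕b7 = 1⊕1⊕0⊕1 = 1
Syndrome (s4...s1) = 100 → position 4.

4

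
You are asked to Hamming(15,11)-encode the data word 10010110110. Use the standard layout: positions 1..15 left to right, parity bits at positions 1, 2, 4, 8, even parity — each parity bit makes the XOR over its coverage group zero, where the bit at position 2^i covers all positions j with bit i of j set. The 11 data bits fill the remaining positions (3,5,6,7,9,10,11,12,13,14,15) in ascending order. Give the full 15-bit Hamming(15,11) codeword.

Place data bits at non-power-of-two positions: b3=1, b5=0, b6=0, b7=1, b9=0, b10=1, b11=1, b12=0, b13=1, b14=1, b15=0.
p1 = XOR of data positions {3,5,7,9,11,13,15} = 1⊕0⊕1⊕0⊕1⊕1⊕0 = 0
p2 = XOR of data positions {3,6,7,10,11,14,15} = 1⊕0⊕1⊕1⊕1⊕1⊕0 = 1
p4 = XOR of data positions {5,6,7,12,13,14,15} = 0⊕0⊕1⊕0⊕1⊕1⊕0 = 1
p8 = XOR of data positions {9,10,11,12,13,14,15} = 0⊕1⊕1⊕0⊕1⊕1⊕0 = 0
Codeword b1..b15 = 011100100110110

011100100110110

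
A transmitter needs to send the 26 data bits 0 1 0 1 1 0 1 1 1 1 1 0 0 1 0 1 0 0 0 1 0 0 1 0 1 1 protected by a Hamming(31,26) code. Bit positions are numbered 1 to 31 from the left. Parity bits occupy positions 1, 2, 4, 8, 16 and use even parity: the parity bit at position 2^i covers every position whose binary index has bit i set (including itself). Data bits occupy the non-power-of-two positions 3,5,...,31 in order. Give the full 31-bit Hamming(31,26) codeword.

0100101010111110001010001001011

Place data bits at non-power-of-two positions: b3=0, b5=1, b6=0, b7=1, b9=1, b10=0, b11=1, b12=1, b13=1, b14=1, b15=1, b17=0, b18=0, b19=1, b20=0, b21=1, b22=0, b23=0, b24=0, b25=1, b26=0, b27=0, b28=1, b29=0, b30=1, b31=1.
p1 = XOR of data positions {3,5,7,9,11,13,15,17,19,21,23,25,27,29,31} = 0⊕1⊕1⊕1⊕1⊕1⊕1⊕0⊕1⊕1⊕0⊕1⊕0⊕0⊕1 = 0
p2 = XOR of data positions {3,6,7,10,11,14,15,18,19,22,23,26,27,30,31} = 0⊕0⊕1⊕0⊕1⊕1⊕1⊕0⊕1⊕0⊕0⊕0⊕0⊕1⊕1 = 1
p4 = XOR of data positions {5,6,7,12,13,14,15,20,21,22,23,28,29,30,31} = 1⊕0⊕1⊕1⊕1⊕1⊕1⊕0⊕1⊕0⊕0⊕1⊕0⊕1⊕1 = 0
p8 = XOR of data positions {9,10,11,12,13,14,15,24,25,26,27,28,29,30,31} = 1⊕0⊕1⊕1⊕1⊕1⊕1⊕0⊕1⊕0⊕0⊕1⊕0⊕1⊕1 = 0
p16 = XOR of data positions {17,18,19,20,21,22,23,24,25,26,27,28,29,30,31} = 0⊕0⊕1⊕0⊕1⊕0⊕0⊕0⊕1⊕0⊕0⊕1⊕0⊕1⊕1 = 0
Codeword b1..b31 = 0100101010111110001010001001011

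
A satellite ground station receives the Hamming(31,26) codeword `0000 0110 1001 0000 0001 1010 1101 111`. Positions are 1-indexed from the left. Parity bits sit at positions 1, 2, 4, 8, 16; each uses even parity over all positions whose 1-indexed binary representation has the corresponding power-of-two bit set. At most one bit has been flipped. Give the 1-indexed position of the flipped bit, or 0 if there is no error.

17

s1: b1⊕b3⊕b5⊕b7⊕b9⊕b11⊕b13⊕b15⊕b17⊕b19⊕b21⊕b23⊕b25⊕b27⊕b29⊕b31 = 0⊕0⊕0⊕1⊕1⊕0⊕0⊕0⊕0⊕0⊕1⊕1⊕1⊕0⊕1⊕1 = 1
s2: b2⊕b3⊕b6⊕b7⊕b10⊕b11⊕b14⊕b15⊕b18⊕b19⊕b22⊕b23⊕b26⊕b27⊕b30⊕b31 = 0⊕0⊕1⊕1⊕0⊕0⊕0⊕0⊕0⊕0⊕0⊕1⊕1⊕0⊕1⊕1 = 0
s4: b4⊕b5⊕b6⊕b7⊕b12⊕b13⊕b14⊕b15⊕b20⊕b21⊕b22⊕b23⊕b28⊕b29⊕b30⊕b31 = 0⊕0⊕1⊕1⊕1⊕0⊕0⊕0⊕1⊕1⊕0⊕1⊕1⊕1⊕1⊕1 = 0
s8: b8⊕b9⊕b10⊕b11⊕b12⊕b13⊕b14⊕b15⊕b24⊕b25⊕b26⊕b27⊕b28⊕b29⊕b30⊕b31 = 0⊕1⊕0⊕0⊕1⊕0⊕0⊕0⊕0⊕1⊕1⊕0⊕1⊕1⊕1⊕1 = 0
s16: b16⊕b17⊕b18⊕b19⊕b20⊕b21⊕b22⊕b23⊕b24⊕b25⊕b26⊕b27⊕b28⊕b29⊕b30⊕b31 = 0⊕0⊕0⊕0⊕1⊕1⊕0⊕1⊕0⊕1⊕1⊕0⊕1⊕1⊕1⊕1 = 1
Syndrome (s16...s1) = 10001 → position 17.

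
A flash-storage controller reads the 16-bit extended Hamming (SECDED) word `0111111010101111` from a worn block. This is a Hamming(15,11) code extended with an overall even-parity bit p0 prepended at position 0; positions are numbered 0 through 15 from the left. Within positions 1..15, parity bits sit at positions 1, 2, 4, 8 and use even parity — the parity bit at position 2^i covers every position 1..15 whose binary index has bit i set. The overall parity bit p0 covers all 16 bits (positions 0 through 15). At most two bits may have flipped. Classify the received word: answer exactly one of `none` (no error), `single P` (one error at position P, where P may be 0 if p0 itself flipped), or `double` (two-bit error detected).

s1: b1⊕b3⊕b5⊕b7⊕b9⊕b11⊕b13⊕b15 = 1⊕1⊕1⊕0⊕0⊕0⊕1⊕1 = 1
s2: b2⊕b3⊕b6⊕b7⊕b10⊕b11⊕b14⊕b15 = 1⊕1⊕1⊕0⊕1⊕0⊕1⊕1 = 0
s4: b4⊕b5⊕b6⊕b7⊕b12⊕b13⊕b14⊕b15 = 1⊕1⊕1⊕0⊕1⊕1⊕1⊕1 = 1
s8: b8⊕b9⊕b10⊕b11⊕b12⊕b13⊕b14⊕b15 = 1⊕0⊕1⊕0⊕1⊕1⊕1⊕1 = 0
Syndrome (s8...s1) = 0101 → position 5.
Overall parity (XOR of all 16 bits, including p0): 0⊕1⊕1⊕1⊕1⊕1⊕1⊕0⊕1⊕0⊕1⊕0⊕1⊕1⊕1⊕1 = 0
Overall=0, syndrome position=5 → double-bit error detected (uncorrectable).

double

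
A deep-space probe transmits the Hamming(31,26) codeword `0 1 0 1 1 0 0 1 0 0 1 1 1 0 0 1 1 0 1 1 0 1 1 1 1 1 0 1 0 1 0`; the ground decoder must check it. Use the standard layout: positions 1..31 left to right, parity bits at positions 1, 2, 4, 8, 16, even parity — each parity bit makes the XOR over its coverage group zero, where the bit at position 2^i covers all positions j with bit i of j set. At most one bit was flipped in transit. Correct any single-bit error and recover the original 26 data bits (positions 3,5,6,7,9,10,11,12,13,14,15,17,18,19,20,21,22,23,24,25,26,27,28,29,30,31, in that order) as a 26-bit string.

01000011100101101111101011

s1: b1⊕b3⊕b5⊕b7⊕b9⊕b11⊕b13⊕b15⊕b17⊕b19⊕b21⊕b23⊕b25⊕b27⊕b29⊕b31 = 0⊕0⊕1⊕0⊕0⊕1⊕1⊕0⊕1⊕1⊕0⊕1⊕1⊕0⊕0⊕0 = 1
s2: b2⊕b3⊕b6⊕b7⊕b10⊕b11⊕b14⊕b15⊕b18⊕b19⊕b22⊕b23⊕b26⊕b27⊕b30⊕b31 = 1⊕0⊕0⊕0⊕0⊕1⊕0⊕0⊕0⊕1⊕1⊕1⊕1⊕0⊕1⊕0 = 1
s4: b4⊕b5⊕b6⊕b7⊕b12⊕b13⊕b14⊕b15⊕b20⊕b21⊕b22⊕b23⊕b28⊕b29⊕b30⊕b31 = 1⊕1⊕0⊕0⊕1⊕1⊕0⊕0⊕1⊕0⊕1⊕1⊕1⊕0⊕1⊕0 = 1
s8: b8⊕b9⊕b10⊕b11⊕b12⊕b13⊕b14⊕b15⊕b24⊕b25⊕b26⊕b27⊕b28⊕b29⊕b30⊕b31 = 1⊕0⊕0⊕1⊕1⊕1⊕0⊕0⊕1⊕1⊕1⊕0⊕1⊕0⊕1⊕0 = 1
s16: b16⊕b17⊕b18⊕b19⊕b20⊕b21⊕b22⊕b23⊕b24⊕b25⊕b26⊕b27⊕b28⊕b29⊕b30⊕b31 = 1⊕1⊕0⊕1⊕1⊕0⊕1⊕1⊕1⊕1⊕1⊕0⊕1⊕0⊕1⊕0 = 1
Syndrome (s16...s1) = 11111 → position 31.
Flip bit 31: corrected codeword = 0101100100111001101101111101011
Data bits at positions 3,5,6,7,9,10,11,12,13,14,15,17,18,19,20,21,22,23,24,25,26,27,28,29,30,31: 01000011100101101111101011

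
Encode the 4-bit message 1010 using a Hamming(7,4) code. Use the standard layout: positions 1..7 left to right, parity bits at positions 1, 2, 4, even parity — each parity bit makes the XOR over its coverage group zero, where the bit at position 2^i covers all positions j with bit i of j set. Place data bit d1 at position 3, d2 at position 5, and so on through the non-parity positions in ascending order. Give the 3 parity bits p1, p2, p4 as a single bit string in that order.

101

Place data bits at non-power-of-two positions: b3=1, b5=0, b6=1, b7=0.
p1 = XOR of data positions {3,5,7} = 1⊕0⊕0 = 1
p2 = XOR of data positions {3,6,7} = 1⊕1⊕0 = 0
p4 = XOR of data positions {5,6,7} = 0⊕1⊕0 = 1
Parity bits p1,p2,p4 = 101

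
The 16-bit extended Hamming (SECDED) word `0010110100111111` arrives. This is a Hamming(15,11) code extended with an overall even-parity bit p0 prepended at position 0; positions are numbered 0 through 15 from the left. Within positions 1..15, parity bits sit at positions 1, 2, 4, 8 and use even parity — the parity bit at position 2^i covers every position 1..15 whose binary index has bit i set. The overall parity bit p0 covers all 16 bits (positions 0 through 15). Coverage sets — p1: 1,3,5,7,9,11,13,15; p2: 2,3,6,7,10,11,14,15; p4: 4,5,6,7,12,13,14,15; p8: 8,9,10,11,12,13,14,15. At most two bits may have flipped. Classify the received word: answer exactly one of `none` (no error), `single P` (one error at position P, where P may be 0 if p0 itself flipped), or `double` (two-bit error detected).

s1: b1⊕b3⊕b5⊕b7⊕b9⊕b11⊕b13⊕b15 = 0⊕0⊕1⊕1⊕0⊕1⊕1⊕1 = 1
s2: b2⊕b3⊕b6⊕b7⊕b10⊕b11⊕b14⊕b15 = 1⊕0⊕0⊕1⊕1⊕1⊕1⊕1 = 0
s4: b4⊕b5⊕b6⊕b7⊕b12⊕b13⊕b14⊕b15 = 1⊕1⊕0⊕1⊕1⊕1⊕1⊕1 = 1
s8: b8⊕b9⊕b10⊕b11⊕b12⊕b13⊕b14⊕b15 = 0⊕0⊕1⊕1⊕1⊕1⊕1⊕1 = 0
Syndrome (s8...s1) = 0101 → position 5.
Overall parity (XOR of all 16 bits, including p0): 0⊕0⊕1⊕0⊕1⊕1⊕0⊕1⊕0⊕0⊕1⊕1⊕1⊕1⊕1⊕1 = 0
Overall=0, syndrome position=5 → double-bit error detected (uncorrectable).

double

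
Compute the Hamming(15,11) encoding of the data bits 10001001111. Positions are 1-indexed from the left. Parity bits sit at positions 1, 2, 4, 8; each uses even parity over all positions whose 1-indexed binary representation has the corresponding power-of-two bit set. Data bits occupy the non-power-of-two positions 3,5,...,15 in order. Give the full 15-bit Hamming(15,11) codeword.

Place data bits at non-power-of-two positions: b3=1, b5=0, b6=0, b7=0, b9=1, b10=0, b11=0, b12=1, b13=1, b14=1, b15=1.
p1 = XOR of data positions {3,5,7,9,11,13,15} = 1⊕0⊕0⊕1⊕0⊕1⊕1 = 0
p2 = XOR of data positions {3,6,7,10,11,14,15} = 1⊕0⊕0⊕0⊕0⊕1⊕1 = 1
p4 = XOR of data positions {5,6,7,12,13,14,15} = 0⊕0⊕0⊕1⊕1⊕1⊕1 = 0
p8 = XOR of data positions {9,10,11,12,13,14,15} = 1⊕0⊕0⊕1⊕1⊕1⊕1 = 1
Codeword b1..b15 = 011000011001111

011000011001111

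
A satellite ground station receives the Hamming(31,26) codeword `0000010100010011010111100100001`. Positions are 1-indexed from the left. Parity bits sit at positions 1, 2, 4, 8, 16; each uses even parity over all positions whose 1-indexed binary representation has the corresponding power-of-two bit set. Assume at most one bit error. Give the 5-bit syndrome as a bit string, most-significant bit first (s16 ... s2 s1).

s1: b1⊕b3⊕b5⊕b7⊕b9⊕b11⊕b13⊕b15⊕b17⊕b19⊕b21⊕b23⊕b25⊕b27⊕b29⊕b31 = 0⊕0⊕0⊕0⊕0⊕0⊕0⊕1⊕0⊕0⊕1⊕1⊕0⊕0⊕0⊕1 = 0
s2: b2⊕b3⊕b6⊕b7⊕b10⊕b11⊕b14⊕b15⊕b18⊕b19⊕b22⊕b23⊕b26⊕b27⊕b30⊕b31 = 0⊕0⊕1⊕0⊕0⊕0⊕0⊕1⊕1⊕0⊕1⊕1⊕1⊕0⊕0⊕1 = 1
s4: b4⊕b5⊕b6⊕b7⊕b12⊕b13⊕b14⊕b15⊕b20⊕b21⊕b22⊕b23⊕b28⊕b29⊕b30⊕b31 = 0⊕0⊕1⊕0⊕1⊕0⊕0⊕1⊕1⊕1⊕1⊕1⊕0⊕0⊕0⊕1 = 0
s8: b8⊕b9⊕b10⊕b11⊕b12⊕b13⊕b14⊕b15⊕b24⊕b25⊕b26⊕b27⊕b28⊕b29⊕b30⊕b31 = 1⊕0⊕0⊕0⊕1⊕0⊕0⊕1⊕0⊕0⊕1⊕0⊕0⊕0⊕0⊕1 = 1
s16: b16⊕b17⊕b18⊕b19⊕b20⊕b21⊕b22⊕b23⊕b24⊕b25⊕b26⊕b27⊕b28⊕b29⊕b30⊕b31 = 1⊕0⊕1⊕0⊕1⊕1⊕1⊕1⊕0⊕0⊕1⊕0⊕0⊕0⊕0⊕1 = 0
Syndrome (s16...s1) = 01010 → position 10.

01010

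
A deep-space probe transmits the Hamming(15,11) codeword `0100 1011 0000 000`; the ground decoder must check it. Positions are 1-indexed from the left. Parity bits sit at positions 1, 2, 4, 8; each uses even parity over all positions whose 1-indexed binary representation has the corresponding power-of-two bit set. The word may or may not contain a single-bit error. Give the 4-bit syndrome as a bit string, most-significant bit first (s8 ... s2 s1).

s1: b1⊕b3⊕b5⊕b7⊕b9⊕b11⊕b13⊕b15 = 0⊕0⊕1⊕1⊕0⊕0⊕0⊕0 = 0
s2: b2⊕b3⊕b6⊕b7⊕b10⊕b11⊕b14⊕b15 = 1⊕0⊕0⊕1⊕0⊕0⊕0⊕0 = 0
s4: b4⊕b5⊕b6⊕b7⊕b12⊕b13⊕b14⊕b15 = 0⊕1⊕0⊕1⊕0⊕0⊕0⊕0 = 0
s8: b8⊕b9⊕b10⊕b11⊕b12⊕b13⊕b14⊕b15 = 1⊕0⊕0⊕0⊕0⊕0⊕0⊕0 = 1
Syndrome (s8...s1) = 1000 → position 8.

1000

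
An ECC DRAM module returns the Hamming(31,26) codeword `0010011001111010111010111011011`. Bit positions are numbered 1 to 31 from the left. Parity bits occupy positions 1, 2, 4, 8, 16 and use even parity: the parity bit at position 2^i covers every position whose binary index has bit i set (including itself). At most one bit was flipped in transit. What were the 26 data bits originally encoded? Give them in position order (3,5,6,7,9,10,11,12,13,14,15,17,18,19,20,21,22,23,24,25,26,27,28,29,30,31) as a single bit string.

s1: b1⊕b3⊕b5⊕b7⊕b9⊕b11⊕b13⊕b15⊕b17⊕b19⊕b21⊕b23⊕b25⊕b27⊕b29⊕b31 = 0⊕1⊕0⊕1⊕0⊕1⊕1⊕1⊕1⊕1⊕1⊕1⊕1⊕1⊕0⊕1 = 0
s2: b2⊕b3⊕b6⊕b7⊕b10⊕b11⊕b14⊕b15⊕b18⊕b19⊕b22⊕b23⊕b26⊕b27⊕b30⊕b31 = 0⊕1⊕1⊕1⊕1⊕1⊕0⊕1⊕1⊕1⊕0⊕1⊕0⊕1⊕1⊕1 = 0
s4: b4⊕b5⊕b6⊕b7⊕b12⊕b13⊕b14⊕b15⊕b20⊕b21⊕b22⊕b23⊕b28⊕b29⊕b30⊕b31 = 0⊕0⊕1⊕1⊕1⊕1⊕0⊕1⊕0⊕1⊕0⊕1⊕1⊕0⊕1⊕1 = 0
s8: b8⊕b9⊕b10⊕b11⊕b12⊕b13⊕b14⊕b15⊕b24⊕b25⊕b26⊕b27⊕b28⊕b29⊕b30⊕b31 = 0⊕0⊕1⊕1⊕1⊕1⊕0⊕1⊕1⊕1⊕0⊕1⊕1⊕0⊕1⊕1 = 1
s16: b16⊕b17⊕b18⊕b19⊕b20⊕b21⊕b22⊕b23⊕b24⊕b25⊕b26⊕b27⊕b28⊕b29⊕b30⊕b31 = 0⊕1⊕1⊕1⊕0⊕1⊕0⊕1⊕1⊕1⊕0⊕1⊕1⊕0⊕1⊕1 = 1
Syndrome (s16...s1) = 11000 → position 24.
Flip bit 24: corrected codeword = 0010011001111010111010101011011
Data bits at positions 3,5,6,7,9,10,11,12,13,14,15,17,18,19,20,21,22,23,24,25,26,27,28,29,30,31: 10110111101111010101011011

10110111101111010101011011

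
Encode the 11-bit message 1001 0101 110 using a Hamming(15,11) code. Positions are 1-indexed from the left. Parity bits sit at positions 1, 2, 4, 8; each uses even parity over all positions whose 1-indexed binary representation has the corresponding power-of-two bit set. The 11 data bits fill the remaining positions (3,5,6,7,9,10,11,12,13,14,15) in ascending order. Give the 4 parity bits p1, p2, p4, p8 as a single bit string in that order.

Place data bits at non-power-of-two positions: b3=1, b5=0, b6=0, b7=1, b9=0, b10=1, b11=0, b12=1, b13=1, b14=1, b15=0.
p1 = XOR of data positions {3,5,7,9,11,13,15} = 1⊕0⊕1⊕0⊕0⊕1⊕0 = 1
p2 = XOR of data positions {3,6,7,10,11,14,15} = 1⊕0⊕1⊕1⊕0⊕1⊕0 = 0
p4 = XOR of data positions {5,6,7,12,13,14,15} = 0⊕0⊕1⊕1⊕1⊕1⊕0 = 0
p8 = XOR of data positions {9,10,11,12,13,14,15} = 0⊕1⊕0⊕1⊕1⊕1⊕0 = 0
Parity bits p1,p2,p4,p8 = 1000

1000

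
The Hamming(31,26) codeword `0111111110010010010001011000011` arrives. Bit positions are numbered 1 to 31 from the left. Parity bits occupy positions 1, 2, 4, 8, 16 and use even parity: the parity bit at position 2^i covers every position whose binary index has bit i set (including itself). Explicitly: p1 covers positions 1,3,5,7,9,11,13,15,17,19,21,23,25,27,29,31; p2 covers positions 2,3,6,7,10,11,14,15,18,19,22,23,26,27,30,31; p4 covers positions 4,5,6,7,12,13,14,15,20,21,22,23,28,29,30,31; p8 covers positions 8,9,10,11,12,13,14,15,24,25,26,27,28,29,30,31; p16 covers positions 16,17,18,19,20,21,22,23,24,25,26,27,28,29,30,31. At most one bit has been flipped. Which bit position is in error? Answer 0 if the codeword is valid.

7

s1: b1⊕b3⊕b5⊕b7⊕b9⊕b11⊕b13⊕b15⊕b17⊕b19⊕b21⊕b23⊕b25⊕b27⊕b29⊕b31 = 0⊕1⊕1⊕1⊕1⊕0⊕0⊕1⊕0⊕0⊕0⊕0⊕1⊕0⊕0⊕1 = 1
s2: b2⊕b3⊕b6⊕b7⊕b10⊕b11⊕b14⊕b15⊕b18⊕b19⊕b22⊕b23⊕b26⊕b27⊕b30⊕b31 = 1⊕1⊕1⊕1⊕0⊕0⊕0⊕1⊕1⊕0⊕1⊕0⊕0⊕0⊕1⊕1 = 1
s4: b4⊕b5⊕b6⊕b7⊕b12⊕b13⊕b14⊕b15⊕b20⊕b21⊕b22⊕b23⊕b28⊕b29⊕b30⊕b31 = 1⊕1⊕1⊕1⊕1⊕0⊕0⊕1⊕0⊕0⊕1⊕0⊕0⊕0⊕1⊕1 = 1
s8: b8⊕b9⊕b10⊕b11⊕b12⊕b13⊕b14⊕b15⊕b24⊕b25⊕b26⊕b27⊕b28⊕b29⊕b30⊕b31 = 1⊕1⊕0⊕0⊕1⊕0⊕0⊕1⊕1⊕1⊕0⊕0⊕0⊕0⊕1⊕1 = 0
s16: b16⊕b17⊕b18⊕b19⊕b20⊕b21⊕b22⊕b23⊕b24⊕b25⊕b26⊕b27⊕b28⊕b29⊕b30⊕b31 = 0⊕0⊕1⊕0⊕0⊕0⊕1⊕0⊕1⊕1⊕0⊕0⊕0⊕0⊕1⊕1 = 0
Syndrome (s16...s1) = 00111 → position 7.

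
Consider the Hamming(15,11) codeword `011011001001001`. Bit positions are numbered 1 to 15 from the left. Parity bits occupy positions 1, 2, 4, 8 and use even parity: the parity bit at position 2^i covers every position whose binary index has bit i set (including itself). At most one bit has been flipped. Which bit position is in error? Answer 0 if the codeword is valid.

s1: b1⊕b3⊕b5⊕b7⊕b9⊕b11⊕b13⊕b15 = 0⊕1⊕1⊕0⊕1⊕0⊕0⊕1 = 0
s2: b2⊕b3⊕b6⊕b7⊕b10⊕b11⊕b14⊕b15 = 1⊕1⊕1⊕0⊕0⊕0⊕0⊕1 = 0
s4: b4⊕b5⊕b6⊕b7⊕b12⊕b13⊕b14⊕b15 = 0⊕1⊕1⊕0⊕1⊕0⊕0⊕1 = 0
s8: b8⊕b9⊕b10⊕b11⊕b12⊕b13⊕b14⊕b15 = 0⊕1⊕0⊕0⊕1⊕0⊕0⊕1 = 1
Syndrome (s8...s1) = 1000 → position 8.

8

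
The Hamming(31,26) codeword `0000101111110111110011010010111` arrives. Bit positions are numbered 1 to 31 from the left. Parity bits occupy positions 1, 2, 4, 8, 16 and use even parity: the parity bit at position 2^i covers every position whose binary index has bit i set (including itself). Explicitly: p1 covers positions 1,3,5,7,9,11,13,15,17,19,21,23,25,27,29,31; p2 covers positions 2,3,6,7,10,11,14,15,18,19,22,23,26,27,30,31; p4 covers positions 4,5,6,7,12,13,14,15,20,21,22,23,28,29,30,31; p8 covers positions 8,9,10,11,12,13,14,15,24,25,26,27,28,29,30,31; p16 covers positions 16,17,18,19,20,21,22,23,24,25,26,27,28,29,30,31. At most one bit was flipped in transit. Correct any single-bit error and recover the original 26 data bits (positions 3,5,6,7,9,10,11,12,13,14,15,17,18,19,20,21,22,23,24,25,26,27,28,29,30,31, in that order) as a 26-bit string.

01011111011110011010010111

s1: b1⊕b3⊕b5⊕b7⊕b9⊕b11⊕b13⊕b15⊕b17⊕b19⊕b21⊕b23⊕b25⊕b27⊕b29⊕b31 = 0⊕0⊕1⊕1⊕1⊕1⊕0⊕1⊕1⊕0⊕1⊕0⊕0⊕1⊕1⊕1 = 0
s2: b2⊕b3⊕b6⊕b7⊕b10⊕b11⊕b14⊕b15⊕b18⊕b19⊕b22⊕b23⊕b26⊕b27⊕b30⊕b31 = 0⊕0⊕0⊕1⊕1⊕1⊕1⊕1⊕1⊕0⊕1⊕0⊕0⊕1⊕1⊕1 = 0
s4: b4⊕b5⊕b6⊕b7⊕b12⊕b13⊕b14⊕b15⊕b20⊕b21⊕b22⊕b23⊕b28⊕b29⊕b30⊕b31 = 0⊕1⊕0⊕1⊕1⊕0⊕1⊕1⊕0⊕1⊕1⊕0⊕0⊕1⊕1⊕1 = 0
s8: b8⊕b9⊕b10⊕b11⊕b12⊕b13⊕b14⊕b15⊕b24⊕b25⊕b26⊕b27⊕b28⊕b29⊕b30⊕b31 = 1⊕1⊕1⊕1⊕1⊕0⊕1⊕1⊕1⊕0⊕0⊕1⊕0⊕1⊕1⊕1 = 0
s16: b16⊕b17⊕b18⊕b19⊕b20⊕b21⊕b22⊕b23⊕b24⊕b25⊕b26⊕b27⊕b28⊕b29⊕b30⊕b31 = 1⊕1⊕1⊕0⊕0⊕1⊕1⊕0⊕1⊕0⊕0⊕1⊕0⊕1⊕1⊕1 = 0
Syndrome (s16...s1) = 00000 → position 0 (no error).
No correction needed.
Data bits at positions 3,5,6,7,9,10,11,12,13,14,15,17,18,19,20,21,22,23,24,25,26,27,28,29,30,31: 01011111011110011010010111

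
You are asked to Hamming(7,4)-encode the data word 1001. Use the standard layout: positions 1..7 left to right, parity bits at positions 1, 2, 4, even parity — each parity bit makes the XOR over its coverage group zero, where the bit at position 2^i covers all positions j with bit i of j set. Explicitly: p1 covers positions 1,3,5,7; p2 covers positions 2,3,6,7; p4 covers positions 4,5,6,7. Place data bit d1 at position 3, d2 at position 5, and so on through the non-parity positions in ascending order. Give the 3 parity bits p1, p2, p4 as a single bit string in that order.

001

Place data bits at non-power-of-two positions: b3=1, b5=0, b6=0, b7=1.
p1 = XOR of data positions {3,5,7} = 1⊕0⊕1 = 0
p2 = XOR of data positions {3,6,7} = 1⊕0⊕1 = 0
p4 = XOR of data positions {5,6,7} = 0⊕0⊕1 = 1
Parity bits p1,p2,p4 = 001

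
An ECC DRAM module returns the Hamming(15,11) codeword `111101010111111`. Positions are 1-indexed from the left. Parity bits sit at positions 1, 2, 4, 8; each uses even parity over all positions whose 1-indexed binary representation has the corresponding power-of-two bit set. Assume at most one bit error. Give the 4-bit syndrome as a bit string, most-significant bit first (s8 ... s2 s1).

1011

s1: b1⊕b3⊕b5⊕b7⊕b9⊕b11⊕b13⊕b15 = 1⊕1⊕0⊕0⊕0⊕1⊕1⊕1 = 1
s2: b2⊕b3⊕b6⊕b7⊕b10⊕b11⊕b14⊕b15 = 1⊕1⊕1⊕0⊕1⊕1⊕1⊕1 = 1
s4: b4⊕b5⊕b6⊕b7⊕b12⊕b13⊕b14⊕b15 = 1⊕0⊕1⊕0⊕1⊕1⊕1⊕1 = 0
s8: b8⊕b9⊕b10⊕b11⊕b12⊕b13⊕b14⊕b15 = 1⊕0⊕1⊕1⊕1⊕1⊕1⊕1 = 1
Syndrome (s8...s1) = 1011 → position 11.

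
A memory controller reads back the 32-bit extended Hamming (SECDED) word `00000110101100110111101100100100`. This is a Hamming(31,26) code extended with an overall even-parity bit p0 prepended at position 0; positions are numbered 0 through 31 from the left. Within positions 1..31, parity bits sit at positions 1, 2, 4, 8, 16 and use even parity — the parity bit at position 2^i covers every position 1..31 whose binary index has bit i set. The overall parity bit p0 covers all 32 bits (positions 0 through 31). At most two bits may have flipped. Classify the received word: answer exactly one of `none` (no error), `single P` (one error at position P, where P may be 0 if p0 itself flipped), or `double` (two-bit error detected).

single 9

s1: b1⊕b3⊕b5⊕b7⊕b9⊕b11⊕b13⊕b15⊕b17⊕b19⊕b21⊕b23⊕b25⊕b27⊕b29⊕b31 = 0⊕0⊕1⊕0⊕0⊕1⊕0⊕1⊕1⊕1⊕0⊕1⊕0⊕0⊕1⊕0 = 1
s2: b2⊕b3⊕b6⊕b7⊕b10⊕b11⊕b14⊕b15⊕b18⊕b19⊕b22⊕b23⊕b26⊕b27⊕b30⊕b31 = 0⊕0⊕1⊕0⊕1⊕1⊕1⊕1⊕1⊕1⊕1⊕1⊕1⊕0⊕0⊕0 = 0
s4: b4⊕b5⊕b6⊕b7⊕b12⊕b13⊕b14⊕b15⊕b20⊕b21⊕b22⊕b23⊕b28⊕b29⊕b30⊕b31 = 0⊕1⊕1⊕0⊕0⊕0⊕1⊕1⊕1⊕0⊕1⊕1⊕0⊕1⊕0⊕0 = 0
s8: b8⊕b9⊕b10⊕b11⊕b12⊕b13⊕b14⊕b15⊕b24⊕b25⊕b26⊕b27⊕b28⊕b29⊕b30⊕b31 = 1⊕0⊕1⊕1⊕0⊕0⊕1⊕1⊕0⊕0⊕1⊕0⊕0⊕1⊕0⊕0 = 1
s16: b16⊕b17⊕b18⊕b19⊕b20⊕b21⊕b22⊕b23⊕b24⊕b25⊕b26⊕b27⊕b28⊕b29⊕b30⊕b31 = 0⊕1⊕1⊕1⊕1⊕0⊕1⊕1⊕0⊕0⊕1⊕0⊕0⊕1⊕0⊕0 = 0
Syndrome (s16...s1) = 01001 → position 9.
Overall parity (XOR of all 32 bits, including p0): 0⊕0⊕0⊕0⊕0⊕1⊕1⊕0⊕1⊕0⊕1⊕1⊕0⊕0⊕1⊕1⊕0⊕1⊕1⊕1⊕1⊕0⊕1⊕1⊕0⊕0⊕1⊕0⊕0⊕1⊕0⊕0 = 1
Overall=1, syndrome position=9 → single-bit error at position 9.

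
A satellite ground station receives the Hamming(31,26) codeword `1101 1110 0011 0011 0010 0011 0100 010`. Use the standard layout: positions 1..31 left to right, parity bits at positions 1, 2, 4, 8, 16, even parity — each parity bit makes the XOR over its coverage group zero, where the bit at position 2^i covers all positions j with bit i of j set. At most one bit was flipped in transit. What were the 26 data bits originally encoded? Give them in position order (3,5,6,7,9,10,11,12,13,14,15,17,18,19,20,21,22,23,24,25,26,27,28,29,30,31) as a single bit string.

11110011001001000110100010

s1: b1⊕b3⊕b5⊕b7⊕b9⊕b11⊕b13⊕b15⊕b17⊕b19⊕b21⊕b23⊕b25⊕b27⊕b29⊕b31 = 1⊕0⊕1⊕1⊕0⊕1⊕0⊕1⊕0⊕1⊕0⊕1⊕0⊕0⊕0⊕0 = 1
s2: b2⊕b3⊕b6⊕b7⊕b10⊕b11⊕b14⊕b15⊕b18⊕b19⊕b22⊕b23⊕b26⊕b27⊕b30⊕b31 = 1⊕0⊕1⊕1⊕0⊕1⊕0⊕1⊕0⊕1⊕0⊕1⊕1⊕0⊕1⊕0 = 1
s4: b4⊕b5⊕b6⊕b7⊕b12⊕b13⊕b14⊕b15⊕b20⊕b21⊕b22⊕b23⊕b28⊕b29⊕b30⊕b31 = 1⊕1⊕1⊕1⊕1⊕0⊕0⊕1⊕0⊕0⊕0⊕1⊕0⊕0⊕1⊕0 = 0
s8: b8⊕b9⊕b10⊕b11⊕b12⊕b13⊕b14⊕b15⊕b24⊕b25⊕b26⊕b27⊕b28⊕b29⊕b30⊕b31 = 0⊕0⊕0⊕1⊕1⊕0⊕0⊕1⊕1⊕0⊕1⊕0⊕0⊕0⊕1⊕0 = 0
s16: b16⊕b17⊕b18⊕b19⊕b20⊕b21⊕b22⊕b23⊕b24⊕b25⊕b26⊕b27⊕b28⊕b29⊕b30⊕b31 = 1⊕0⊕0⊕1⊕0⊕0⊕0⊕1⊕1⊕0⊕1⊕0⊕0⊕0⊕1⊕0 = 0
Syndrome (s16...s1) = 00011 → position 3.
Flip bit 3: corrected codeword = 1111111000110011001000110100010
Data bits at positions 3,5,6,7,9,10,11,12,13,14,15,17,18,19,20,21,22,23,24,25,26,27,28,29,30,31: 11110011001001000110100010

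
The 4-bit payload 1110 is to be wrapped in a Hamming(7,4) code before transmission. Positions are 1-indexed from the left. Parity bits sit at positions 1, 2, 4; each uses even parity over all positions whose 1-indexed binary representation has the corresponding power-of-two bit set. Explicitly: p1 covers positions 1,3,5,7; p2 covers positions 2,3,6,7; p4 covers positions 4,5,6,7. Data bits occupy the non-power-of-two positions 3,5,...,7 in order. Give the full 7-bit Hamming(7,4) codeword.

0010110

Place data bits at non-power-of-two positions: b3=1, b5=1, b6=1, b7=0.
p1 = XOR of data positions {3,5,7} = 1⊕1⊕0 = 0
p2 = XOR of data positions {3,6,7} = 1⊕1⊕0 = 0
p4 = XOR of data positions {5,6,7} = 1⊕1⊕0 = 0
Codeword b1..b7 = 0010110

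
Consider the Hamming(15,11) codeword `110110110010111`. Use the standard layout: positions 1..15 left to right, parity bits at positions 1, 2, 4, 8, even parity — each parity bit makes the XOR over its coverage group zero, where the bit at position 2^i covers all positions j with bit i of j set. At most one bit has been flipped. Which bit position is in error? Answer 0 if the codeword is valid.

s1: b1⊕b3⊕b5⊕b7⊕b9⊕b11⊕b13⊕b15 = 1⊕0⊕1⊕1⊕0⊕1⊕1⊕1 = 0
s2: b2⊕b3⊕b6⊕b7⊕b10⊕b11⊕b14⊕b15 = 1⊕0⊕0⊕1⊕0⊕1⊕1⊕1 = 1
s4: b4⊕b5⊕b6⊕b7⊕b12⊕b13⊕b14⊕b15 = 1⊕1⊕0⊕1⊕0⊕1⊕1⊕1 = 0
s8: b8⊕b9⊕b10⊕b11⊕b12⊕b13⊕b14⊕b15 = 1⊕0⊕0⊕1⊕0⊕1⊕1⊕1 = 1
Syndrome (s8...s1) = 1010 → position 10.

10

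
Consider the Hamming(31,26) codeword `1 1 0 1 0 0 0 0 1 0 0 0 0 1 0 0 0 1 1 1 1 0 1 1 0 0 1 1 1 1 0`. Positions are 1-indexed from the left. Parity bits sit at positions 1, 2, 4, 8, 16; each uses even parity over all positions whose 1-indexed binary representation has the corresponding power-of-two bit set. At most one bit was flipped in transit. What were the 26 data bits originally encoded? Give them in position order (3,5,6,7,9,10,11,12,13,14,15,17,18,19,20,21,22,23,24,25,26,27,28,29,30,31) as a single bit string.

00001010010011110110011110

s1: b1⊕b3⊕b5⊕b7⊕b9⊕b11⊕b13⊕b15⊕b17⊕b19⊕b21⊕b23⊕b25⊕b27⊕b29⊕b31 = 1⊕0⊕0⊕0⊕1⊕0⊕0⊕0⊕0⊕1⊕1⊕1⊕0⊕1⊕1⊕0 = 1
s2: b2⊕b3⊕b6⊕b7⊕b10⊕b11⊕b14⊕b15⊕b18⊕b19⊕b22⊕b23⊕b26⊕b27⊕b30⊕b31 = 1⊕0⊕0⊕0⊕0⊕0⊕1⊕0⊕1⊕1⊕0⊕1⊕0⊕1⊕1⊕0 = 1
s4: b4⊕b5⊕b6⊕b7⊕b12⊕b13⊕b14⊕b15⊕b20⊕b21⊕b22⊕b23⊕b28⊕b29⊕b30⊕b31 = 1⊕0⊕0⊕0⊕0⊕0⊕1⊕0⊕1⊕1⊕0⊕1⊕1⊕1⊕1⊕0 = 0
s8: b8⊕b9⊕b10⊕b11⊕b12⊕b13⊕b14⊕b15⊕b24⊕b25⊕b26⊕b27⊕b28⊕b29⊕b30⊕b31 = 0⊕1⊕0⊕0⊕0⊕0⊕1⊕0⊕1⊕0⊕0⊕1⊕1⊕1⊕1⊕0 = 1
s16: b16⊕b17⊕b18⊕b19⊕b20⊕b21⊕b22⊕b23⊕b24⊕b25⊕b26⊕b27⊕b28⊕b29⊕b30⊕b31 = 0⊕0⊕1⊕1⊕1⊕1⊕0⊕1⊕1⊕0⊕0⊕1⊕1⊕1⊕1⊕0 = 0
Syndrome (s16...s1) = 01011 → position 11.
Flip bit 11: corrected codeword = 1101000010100100011110110011110
Data bits at positions 3,5,6,7,9,10,11,12,13,14,15,17,18,19,20,21,22,23,24,25,26,27,28,29,30,31: 00001010010011110110011110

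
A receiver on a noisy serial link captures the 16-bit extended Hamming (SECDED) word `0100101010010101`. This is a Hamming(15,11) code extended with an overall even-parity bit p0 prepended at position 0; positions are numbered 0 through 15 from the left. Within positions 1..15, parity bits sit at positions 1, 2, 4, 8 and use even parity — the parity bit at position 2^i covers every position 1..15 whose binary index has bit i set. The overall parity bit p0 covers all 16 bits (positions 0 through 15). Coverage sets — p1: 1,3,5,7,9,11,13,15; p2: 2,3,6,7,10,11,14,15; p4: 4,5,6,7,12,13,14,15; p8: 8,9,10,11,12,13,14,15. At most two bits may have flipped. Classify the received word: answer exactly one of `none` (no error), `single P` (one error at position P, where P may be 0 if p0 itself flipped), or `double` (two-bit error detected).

single 2

s1: b1⊕b3⊕b5⊕b7⊕b9⊕b11⊕b13⊕b15 = 1⊕0⊕0⊕0⊕0⊕1⊕1⊕1 = 0
s2: b2⊕b3⊕b6⊕b7⊕b10⊕b11⊕b14⊕b15 = 0⊕0⊕1⊕0⊕0⊕1⊕0⊕1 = 1
s4: b4⊕b5⊕b6⊕b7⊕b12⊕b13⊕b14⊕b15 = 1⊕0⊕1⊕0⊕0⊕1⊕0⊕1 = 0
s8: b8⊕b9⊕b10⊕b11⊕b12⊕b13⊕b14⊕b15 = 1⊕0⊕0⊕1⊕0⊕1⊕0⊕1 = 0
Syndrome (s8...s1) = 0010 → position 2.
Overall parity (XOR of all 16 bits, including p0): 0⊕1⊕0⊕0⊕1⊕0⊕1⊕0⊕1⊕0⊕0⊕1⊕0⊕1⊕0⊕1 = 1
Overall=1, syndrome position=2 → single-bit error at position 2.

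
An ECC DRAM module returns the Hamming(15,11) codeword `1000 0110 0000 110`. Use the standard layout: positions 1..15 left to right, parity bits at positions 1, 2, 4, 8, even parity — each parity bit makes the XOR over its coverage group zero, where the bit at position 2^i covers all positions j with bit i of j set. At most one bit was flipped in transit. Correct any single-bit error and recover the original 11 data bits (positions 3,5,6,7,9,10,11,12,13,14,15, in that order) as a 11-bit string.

10110000110

s1: b1⊕b3⊕b5⊕b7⊕b9⊕b11⊕b13⊕b15 = 1⊕0⊕0⊕1⊕0⊕0⊕1⊕0 = 1
s2: b2⊕b3⊕b6⊕b7⊕b10⊕b11⊕b14⊕b15 = 0⊕0⊕1⊕1⊕0⊕0⊕1⊕0 = 1
s4: b4⊕b5⊕b6⊕b7⊕b12⊕b13⊕b14⊕b15 = 0⊕0⊕1⊕1⊕0⊕1⊕1⊕0 = 0
s8: b8⊕b9⊕b10⊕b11⊕b12⊕b13⊕b14⊕b15 = 0⊕0⊕0⊕0⊕0⊕1⊕1⊕0 = 0
Syndrome (s8...s1) = 0011 → position 3.
Flip bit 3: corrected codeword = 101001100000110
Data bits at positions 3,5,6,7,9,10,11,12,13,14,15: 10110000110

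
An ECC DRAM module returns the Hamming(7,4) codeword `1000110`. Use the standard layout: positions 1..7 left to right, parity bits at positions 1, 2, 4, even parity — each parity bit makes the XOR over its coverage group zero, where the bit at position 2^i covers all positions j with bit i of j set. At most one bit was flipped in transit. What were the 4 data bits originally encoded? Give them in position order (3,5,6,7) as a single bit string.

s1: b1⊕b3⊕b5⊕b7 = 1⊕0⊕1⊕0 = 0
s2: b2⊕b3⊕b6⊕b7 = 0⊕0⊕1⊕0 = 1
s4: b4⊕b5⊕b6⊕b7 = 0⊕1⊕1⊕0 = 0
Syndrome (s4...s1) = 010 → position 2.
Flip bit 2: corrected codeword = 1100110
Data bits at positions 3,5,6,7: 0110

0110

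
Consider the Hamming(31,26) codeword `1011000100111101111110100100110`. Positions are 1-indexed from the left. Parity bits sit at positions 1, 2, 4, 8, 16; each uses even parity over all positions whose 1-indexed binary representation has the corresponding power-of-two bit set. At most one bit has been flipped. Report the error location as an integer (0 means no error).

s1: b1⊕b3⊕b5⊕b7⊕b9⊕b11⊕b13⊕b15⊕b17⊕b19⊕b21⊕b23⊕b25⊕b27⊕b29⊕b31 = 1⊕1⊕0⊕0⊕0⊕1⊕1⊕0⊕1⊕1⊕1⊕1⊕0⊕0⊕1⊕0 = 1
s2: b2⊕b3⊕b6⊕b7⊕b10⊕b11⊕b14⊕b15⊕b18⊕b19⊕b22⊕b23⊕b26⊕b27⊕b30⊕b31 = 0⊕1⊕0⊕0⊕0⊕1⊕1⊕0⊕1⊕1⊕0⊕1⊕1⊕0⊕1⊕0 = 0
s4: b4⊕b5⊕b6⊕b7⊕b12⊕b13⊕b14⊕b15⊕b20⊕b21⊕b22⊕b23⊕b28⊕b29⊕b30⊕b31 = 1⊕0⊕0⊕0⊕1⊕1⊕1⊕0⊕1⊕1⊕0⊕1⊕0⊕1⊕1⊕0 = 1
s8: b8⊕b9⊕b10⊕b11⊕b12⊕b13⊕b14⊕b15⊕b24⊕b25⊕b26⊕b27⊕b28⊕b29⊕b30⊕b31 = 1⊕0⊕0⊕1⊕1⊕1⊕1⊕0⊕0⊕0⊕1⊕0⊕0⊕1⊕1⊕0 = 0
s16: b16⊕b17⊕b18⊕b19⊕b20⊕b21⊕b22⊕b23⊕b24⊕b25⊕b26⊕b27⊕b28⊕b29⊕b30⊕b31 = 1⊕1⊕1⊕1⊕1⊕1⊕0⊕1⊕0⊕0⊕1⊕0⊕0⊕1⊕1⊕0 = 0
Syndrome (s16...s1) = 00101 → position 5.

5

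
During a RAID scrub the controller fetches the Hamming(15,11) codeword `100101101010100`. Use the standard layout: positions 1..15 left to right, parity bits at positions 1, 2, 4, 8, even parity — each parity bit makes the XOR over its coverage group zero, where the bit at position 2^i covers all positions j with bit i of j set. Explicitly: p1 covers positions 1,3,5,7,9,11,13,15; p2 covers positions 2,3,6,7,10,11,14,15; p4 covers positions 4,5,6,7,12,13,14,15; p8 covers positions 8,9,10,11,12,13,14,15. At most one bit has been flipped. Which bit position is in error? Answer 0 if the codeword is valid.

11

s1: b1⊕b3⊕b5⊕b7⊕b9⊕b11⊕b13⊕b15 = 1⊕0⊕0⊕1⊕1⊕1⊕1⊕0 = 1
s2: b2⊕b3⊕b6⊕b7⊕b10⊕b11⊕b14⊕b15 = 0⊕0⊕1⊕1⊕0⊕1⊕0⊕0 = 1
s4: b4⊕b5⊕b6⊕b7⊕b12⊕b13⊕b14⊕b15 = 1⊕0⊕1⊕1⊕0⊕1⊕0⊕0 = 0
s8: b8⊕b9⊕b10⊕b11⊕b12⊕b13⊕b14⊕b15 = 0⊕1⊕0⊕1⊕0⊕1⊕0⊕0 = 1
Syndrome (s8...s1) = 1011 → position 11.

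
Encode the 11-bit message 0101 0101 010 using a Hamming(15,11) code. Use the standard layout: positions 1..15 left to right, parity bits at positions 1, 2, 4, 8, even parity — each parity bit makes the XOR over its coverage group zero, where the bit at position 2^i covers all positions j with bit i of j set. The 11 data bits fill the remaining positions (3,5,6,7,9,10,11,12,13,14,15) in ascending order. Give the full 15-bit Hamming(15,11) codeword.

010010110101010

Place data bits at non-power-of-two positions: b3=0, b5=1, b6=0, b7=1, b9=0, b10=1, b11=0, b12=1, b13=0, b14=1, b15=0.
p1 = XOR of data positions {3,5,7,9,11,13,15} = 0⊕1⊕1⊕0⊕0⊕0⊕0 = 0
p2 = XOR of data positions {3,6,7,10,11,14,15} = 0⊕0⊕1⊕1⊕0⊕1⊕0 = 1
p4 = XOR of data positions {5,6,7,12,13,14,15} = 1⊕0⊕1⊕1⊕0⊕1⊕0 = 0
p8 = XOR of data positions {9,10,11,12,13,14,15} = 0⊕1⊕0⊕1⊕0⊕1⊕0 = 1
Codeword b1..b15 = 010010110101010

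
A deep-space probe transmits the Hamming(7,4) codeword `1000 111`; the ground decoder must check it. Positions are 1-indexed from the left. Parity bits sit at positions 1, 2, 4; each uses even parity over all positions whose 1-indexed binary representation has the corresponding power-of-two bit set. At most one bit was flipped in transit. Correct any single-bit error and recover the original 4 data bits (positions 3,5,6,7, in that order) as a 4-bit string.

0011

s1: b1⊕b3⊕b5⊕b7 = 1⊕0⊕1⊕1 = 1
s2: b2⊕b3⊕b6⊕b7 = 0⊕0⊕1⊕1 = 0
s4: b4⊕b5⊕b6⊕b7 = 0⊕1⊕1⊕1 = 1
Syndrome (s4...s1) = 101 → position 5.
Flip bit 5: corrected codeword = 1000011
Data bits at positions 3,5,6,7: 0011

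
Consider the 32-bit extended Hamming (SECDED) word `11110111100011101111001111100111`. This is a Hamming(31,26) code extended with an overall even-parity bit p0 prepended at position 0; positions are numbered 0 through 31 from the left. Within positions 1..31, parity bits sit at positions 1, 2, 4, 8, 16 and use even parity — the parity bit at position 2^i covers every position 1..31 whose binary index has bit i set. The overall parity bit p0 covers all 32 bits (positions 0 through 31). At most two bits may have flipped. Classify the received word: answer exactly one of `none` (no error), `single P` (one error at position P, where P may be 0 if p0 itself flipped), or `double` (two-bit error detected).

single 5

s1: b1⊕b3⊕b5⊕b7⊕b9⊕b11⊕b13⊕b15⊕b17⊕b19⊕b21⊕b23⊕b25⊕b27⊕b29⊕b31 = 1⊕1⊕1⊕1⊕0⊕0⊕1⊕0⊕1⊕1⊕0⊕1⊕1⊕0⊕1⊕1 = 1
s2: b2⊕b3⊕b6⊕b7⊕b10⊕b11⊕b14⊕b15⊕b18⊕b19⊕b22⊕b23⊕b26⊕b27⊕b30⊕b31 = 1⊕1⊕1⊕1⊕0⊕0⊕1⊕0⊕1⊕1⊕1⊕1⊕1⊕0⊕1⊕1 = 0
s4: b4⊕b5⊕b6⊕b7⊕b12⊕b13⊕b14⊕b15⊕b20⊕b21⊕b22⊕b23⊕b28⊕b29⊕b30⊕b31 = 0⊕1⊕1⊕1⊕1⊕1⊕1⊕0⊕0⊕0⊕1⊕1⊕0⊕1⊕1⊕1 = 1
s8: b8⊕b9⊕b10⊕b11⊕b12⊕b13⊕b14⊕b15⊕b24⊕b25⊕b26⊕b27⊕b28⊕b29⊕b30⊕b31 = 1⊕0⊕0⊕0⊕1⊕1⊕1⊕0⊕1⊕1⊕1⊕0⊕0⊕1⊕1⊕1 = 0
s16: b16⊕b17⊕b18⊕b19⊕b20⊕b21⊕b22⊕b23⊕b24⊕b25⊕b26⊕b27⊕b28⊕b29⊕b30⊕b31 = 1⊕1⊕1⊕1⊕0⊕0⊕1⊕1⊕1⊕1⊕1⊕0⊕0⊕1⊕1⊕1 = 0
Syndrome (s16...s1) = 00101 → position 5.
Overall parity (XOR of all 32 bits, including p0): 1⊕1⊕1⊕1⊕0⊕1⊕1⊕1⊕1⊕0⊕0⊕0⊕1⊕1⊕1⊕0⊕1⊕1⊕1⊕1⊕0⊕0⊕1⊕1⊕1⊕1⊕1⊕0⊕0⊕1⊕1⊕1 = 1
Overall=1, syndrome position=5 → single-bit error at position 5.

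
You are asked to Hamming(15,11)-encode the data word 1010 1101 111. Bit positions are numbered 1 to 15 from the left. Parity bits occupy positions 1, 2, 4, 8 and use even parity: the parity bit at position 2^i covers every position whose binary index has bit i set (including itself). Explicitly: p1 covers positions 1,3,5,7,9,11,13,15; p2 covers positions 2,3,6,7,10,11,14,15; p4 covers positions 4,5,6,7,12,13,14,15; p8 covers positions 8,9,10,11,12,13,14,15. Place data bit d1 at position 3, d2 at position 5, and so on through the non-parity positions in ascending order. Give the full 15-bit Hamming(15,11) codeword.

011101001101111

Place data bits at non-power-of-two positions: b3=1, b5=0, b6=1, b7=0, b9=1, b10=1, b11=0, b12=1, b13=1, b14=1, b15=1.
p1 = XOR of data positions {3,5,7,9,11,13,15} = 1⊕0⊕0⊕1⊕0⊕1⊕1 = 0
p2 = XOR of data positions {3,6,7,10,11,14,15} = 1⊕1⊕0⊕1⊕0⊕1⊕1 = 1
p4 = XOR of data positions {5,6,7,12,13,14,15} = 0⊕1⊕0⊕1⊕1⊕1⊕1 = 1
p8 = XOR of data positions {9,10,11,12,13,14,15} = 1⊕1⊕0⊕1⊕1⊕1⊕1 = 0
Codeword b1..b15 = 011101001101111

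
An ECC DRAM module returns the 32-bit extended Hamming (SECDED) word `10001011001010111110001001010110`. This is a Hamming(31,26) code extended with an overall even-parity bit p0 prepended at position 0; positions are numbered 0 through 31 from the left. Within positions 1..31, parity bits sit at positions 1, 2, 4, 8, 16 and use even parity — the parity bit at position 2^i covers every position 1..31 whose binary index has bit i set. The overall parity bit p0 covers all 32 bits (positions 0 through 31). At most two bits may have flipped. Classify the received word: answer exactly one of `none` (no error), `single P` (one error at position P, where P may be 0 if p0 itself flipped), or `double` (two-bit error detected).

double

s1: b1⊕b3⊕b5⊕b7⊕b9⊕b11⊕b13⊕b15⊕b17⊕b19⊕b21⊕b23⊕b25⊕b27⊕b29⊕b31 = 0⊕0⊕0⊕1⊕0⊕0⊕0⊕1⊕1⊕0⊕0⊕0⊕1⊕1⊕1⊕0 = 0
s2: b2⊕b3⊕b6⊕b7⊕b10⊕b11⊕b14⊕b15⊕b18⊕b19⊕b22⊕b23⊕b26⊕b27⊕b30⊕b31 = 0⊕0⊕1⊕1⊕1⊕0⊕1⊕1⊕1⊕0⊕1⊕0⊕0⊕1⊕1⊕0 = 1
s4: b4⊕b5⊕b6⊕b7⊕b12⊕b13⊕b14⊕b15⊕b20⊕b21⊕b22⊕b23⊕b28⊕b29⊕b30⊕b31 = 1⊕0⊕1⊕1⊕1⊕0⊕1⊕1⊕0⊕0⊕1⊕0⊕0⊕1⊕1⊕0 = 1
s8: b8⊕b9⊕b10⊕b11⊕b12⊕b13⊕b14⊕b15⊕b24⊕b25⊕b26⊕b27⊕b28⊕b29⊕b30⊕b31 = 0⊕0⊕1⊕0⊕1⊕0⊕1⊕1⊕0⊕1⊕0⊕1⊕0⊕1⊕1⊕0 = 0
s16: b16⊕b17⊕b18⊕b19⊕b20⊕b21⊕b22⊕b23⊕b24⊕b25⊕b26⊕b27⊕b28⊕b29⊕b30⊕b31 = 1⊕1⊕1⊕0⊕0⊕0⊕1⊕0⊕0⊕1⊕0⊕1⊕0⊕1⊕1⊕0 = 0
Syndrome (s16...s1) = 00110 → position 6.
Overall parity (XOR of all 32 bits, including p0): 1⊕0⊕0⊕0⊕1⊕0⊕1⊕1⊕0⊕0⊕1⊕0⊕1⊕0⊕1⊕1⊕1⊕1⊕1⊕0⊕0⊕0⊕1⊕0⊕0⊕1⊕0⊕1⊕0⊕1⊕1⊕0 = 0
Overall=0, syndrome position=6 → double-bit error detected (uncorrectable).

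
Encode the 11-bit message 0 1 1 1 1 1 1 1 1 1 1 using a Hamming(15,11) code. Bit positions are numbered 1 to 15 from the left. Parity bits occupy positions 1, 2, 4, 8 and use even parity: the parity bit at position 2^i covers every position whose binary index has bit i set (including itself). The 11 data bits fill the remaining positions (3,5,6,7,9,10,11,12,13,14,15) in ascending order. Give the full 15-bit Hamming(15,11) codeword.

Place data bits at non-power-of-two positions: b3=0, b5=1, b6=1, b7=1, b9=1, b10=1, b11=1, b12=1, b13=1, b14=1, b15=1.
p1 = XOR of data positions {3,5,7,9,11,13,15} = 0⊕1⊕1⊕1⊕1⊕1⊕1 = 0
p2 = XOR of data positions {3,6,7,10,11,14,15} = 0⊕1⊕1⊕1⊕1⊕1⊕1 = 0
p4 = XOR of data positions {5,6,7,12,13,14,15} = 1⊕1⊕1⊕1⊕1⊕1⊕1 = 1
p8 = XOR of data positions {9,10,11,12,13,14,15} = 1⊕1⊕1⊕1⊕1⊕1⊕1 = 1
Codeword b1..b15 = 000111111111111

000111111111111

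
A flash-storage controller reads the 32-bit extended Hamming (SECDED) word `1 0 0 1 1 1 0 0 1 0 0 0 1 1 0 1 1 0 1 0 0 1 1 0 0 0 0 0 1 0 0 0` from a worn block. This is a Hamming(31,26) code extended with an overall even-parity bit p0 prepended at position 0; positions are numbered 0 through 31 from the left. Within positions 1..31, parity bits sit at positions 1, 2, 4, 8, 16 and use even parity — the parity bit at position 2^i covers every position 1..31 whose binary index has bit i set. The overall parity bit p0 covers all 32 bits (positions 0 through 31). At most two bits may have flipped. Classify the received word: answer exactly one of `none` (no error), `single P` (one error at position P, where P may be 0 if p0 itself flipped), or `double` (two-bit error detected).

single 25

s1: b1⊕b3⊕b5⊕b7⊕b9⊕b11⊕b13⊕b15⊕b17⊕b19⊕b21⊕b23⊕b25⊕b27⊕b29⊕b31 = 0⊕1⊕1⊕0⊕0⊕0⊕1⊕1⊕0⊕0⊕1⊕0⊕0⊕0⊕0⊕0 = 1
s2: b2⊕b3⊕b6⊕b7⊕b10⊕b11⊕b14⊕b15⊕b18⊕b19⊕b22⊕b23⊕b26⊕b27⊕b30⊕b31 = 0⊕1⊕0⊕0⊕0⊕0⊕0⊕1⊕1⊕0⊕1⊕0⊕0⊕0⊕0⊕0 = 0
s4: b4⊕b5⊕b6⊕b7⊕b12⊕b13⊕b14⊕b15⊕b20⊕b21⊕b22⊕b23⊕b28⊕b29⊕b30⊕b31 = 1⊕1⊕0⊕0⊕1⊕1⊕0⊕1⊕0⊕1⊕1⊕0⊕1⊕0⊕0⊕0 = 0
s8: b8⊕b9⊕b10⊕b11⊕b12⊕b13⊕b14⊕b15⊕b24⊕b25⊕b26⊕b27⊕b28⊕b29⊕b30⊕b31 = 1⊕0⊕0⊕0⊕1⊕1⊕0⊕1⊕0⊕0⊕0⊕0⊕1⊕0⊕0⊕0 = 1
s16: b16⊕b17⊕b18⊕b19⊕b20⊕b21⊕b22⊕b23⊕b24⊕b25⊕b26⊕b27⊕b28⊕b29⊕b30⊕b31 = 1⊕0⊕1⊕0⊕0⊕1⊕1⊕0⊕0⊕0⊕0⊕0⊕1⊕0⊕0⊕0 = 1
Syndrome (s16...s1) = 11001 → position 25.
Overall parity (XOR of all 32 bits, including p0): 1⊕0⊕0⊕1⊕1⊕1⊕0⊕0⊕1⊕0⊕0⊕0⊕1⊕1⊕0⊕1⊕1⊕0⊕1⊕0⊕0⊕1⊕1⊕0⊕0⊕0⊕0⊕0⊕1⊕0⊕0⊕0 = 1
Overall=1, syndrome position=25 → single-bit error at position 25.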